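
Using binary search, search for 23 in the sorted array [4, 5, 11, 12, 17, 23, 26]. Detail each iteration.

Binary search for 23 in [4, 5, 11, 12, 17, 23, 26]:

lo=0, hi=6, mid=3, arr[mid]=12 -> 12 < 23, search right half
lo=4, hi=6, mid=5, arr[mid]=23 -> Found target at index 5!

Binary search finds 23 at index 5 after 2 comparisons. The search repeatedly halves the search space by comparing with the middle element.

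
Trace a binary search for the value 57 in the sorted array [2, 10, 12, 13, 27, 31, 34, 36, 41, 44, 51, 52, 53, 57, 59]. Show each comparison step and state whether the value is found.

Binary search for 57 in [2, 10, 12, 13, 27, 31, 34, 36, 41, 44, 51, 52, 53, 57, 59]:

lo=0, hi=14, mid=7, arr[mid]=36 -> 36 < 57, search right half
lo=8, hi=14, mid=11, arr[mid]=52 -> 52 < 57, search right half
lo=12, hi=14, mid=13, arr[mid]=57 -> Found target at index 13!

Binary search finds 57 at index 13 after 3 comparisons. The search repeatedly halves the search space by comparing with the middle element.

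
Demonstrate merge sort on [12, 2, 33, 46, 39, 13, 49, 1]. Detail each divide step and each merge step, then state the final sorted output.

Merge sort trace:

Split: [12, 2, 33, 46, 39, 13, 49, 1] -> [12, 2, 33, 46] and [39, 13, 49, 1]
  Split: [12, 2, 33, 46] -> [12, 2] and [33, 46]
    Split: [12, 2] -> [12] and [2]
    Merge: [12] + [2] -> [2, 12]
    Split: [33, 46] -> [33] and [46]
    Merge: [33] + [46] -> [33, 46]
  Merge: [2, 12] + [33, 46] -> [2, 12, 33, 46]
  Split: [39, 13, 49, 1] -> [39, 13] and [49, 1]
    Split: [39, 13] -> [39] and [13]
    Merge: [39] + [13] -> [13, 39]
    Split: [49, 1] -> [49] and [1]
    Merge: [49] + [1] -> [1, 49]
  Merge: [13, 39] + [1, 49] -> [1, 13, 39, 49]
Merge: [2, 12, 33, 46] + [1, 13, 39, 49] -> [1, 2, 12, 13, 33, 39, 46, 49]

Final sorted array: [1, 2, 12, 13, 33, 39, 46, 49]

The merge sort proceeds by recursively splitting the array and merging sorted halves.
After all merges, the sorted array is [1, 2, 12, 13, 33, 39, 46, 49].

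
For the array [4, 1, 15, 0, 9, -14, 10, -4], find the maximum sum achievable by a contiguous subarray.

Using Kadane's algorithm on [4, 1, 15, 0, 9, -14, 10, -4]:

Scanning through the array:
Position 1 (value 1): max_ending_here = 5, max_so_far = 5
Position 2 (value 15): max_ending_here = 20, max_so_far = 20
Position 3 (value 0): max_ending_here = 20, max_so_far = 20
Position 4 (value 9): max_ending_here = 29, max_so_far = 29
Position 5 (value -14): max_ending_here = 15, max_so_far = 29
Position 6 (value 10): max_ending_here = 25, max_so_far = 29
Position 7 (value -4): max_ending_here = 21, max_so_far = 29

Maximum subarray: [4, 1, 15, 0, 9]
Maximum sum: 29

The maximum subarray is [4, 1, 15, 0, 9] with sum 29. This subarray runs from index 0 to index 4.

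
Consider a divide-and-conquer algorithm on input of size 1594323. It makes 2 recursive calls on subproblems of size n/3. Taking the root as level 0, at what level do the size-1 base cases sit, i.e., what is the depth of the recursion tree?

For divide and conquer with division factor 3:

Problem sizes at each level:
Level 0: 1594323
Level 1: 531441
Level 2: 177147
Level 3: 59049
Level 4: 19683
Level 5: 6561
Level 6: 2187
Level 7: 729
Level 8: 243
Level 9: 81
Level 10: 27
Level 11: 9
Level 12: 3
Level 13: 1

The root is level 0 and the size-1 base case is level 13 (the tree spans levels 0 through 13, i.e. 14 levels counting the root), so the depth is the number of divisions: log_3(1594323) = 13

The recursion tree depth is log_3(1594323) = 13. At each level, the problem size is divided by 3, so it takes 13 divisions to reduce to a base case of size 1. The algorithm makes 2 recursive calls at each level.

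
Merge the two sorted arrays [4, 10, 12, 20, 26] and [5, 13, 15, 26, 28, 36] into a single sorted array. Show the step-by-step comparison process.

Merging process:

Compare 4 vs 5: take 4 from left. Merged: [4]
Compare 10 vs 5: take 5 from right. Merged: [4, 5]
Compare 10 vs 13: take 10 from left. Merged: [4, 5, 10]
Compare 12 vs 13: take 12 from left. Merged: [4, 5, 10, 12]
Compare 20 vs 13: take 13 from right. Merged: [4, 5, 10, 12, 13]
Compare 20 vs 15: take 15 from right. Merged: [4, 5, 10, 12, 13, 15]
Compare 20 vs 26: take 20 from left. Merged: [4, 5, 10, 12, 13, 15, 20]
Compare 26 vs 26: take 26 from left. Merged: [4, 5, 10, 12, 13, 15, 20, 26]
Append remaining from right: [26, 28, 36]. Merged: [4, 5, 10, 12, 13, 15, 20, 26, 26, 28, 36]

Final merged array: [4, 5, 10, 12, 13, 15, 20, 26, 26, 28, 36]
Total comparisons: 8

The merged array is [4, 5, 10, 12, 13, 15, 20, 26, 26, 28, 36], requiring 8 comparisons. The merge step runs in O(n) time where n is the total number of elements.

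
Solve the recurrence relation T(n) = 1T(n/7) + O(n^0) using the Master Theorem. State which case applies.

Master Theorem for T(n) = 1T(n/7) + O(n^0):

a = 1, b = 7, c = 0
log_b(a) = log_7(1) = 0.0000

Case 2: c = 0 = log_7(1) = 0.0000
T(n) = O(n^0 log n) = O(log n)

For T(n) = 1T(n/7) + O(n^0): log_7(1) = 0.0000. This is Case 2 of the Master Theorem (c = log_b(a), equal work at all levels), giving O(log n).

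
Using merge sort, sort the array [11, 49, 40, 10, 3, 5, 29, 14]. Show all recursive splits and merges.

Merge sort trace:

Split: [11, 49, 40, 10, 3, 5, 29, 14] -> [11, 49, 40, 10] and [3, 5, 29, 14]
  Split: [11, 49, 40, 10] -> [11, 49] and [40, 10]
    Split: [11, 49] -> [11] and [49]
    Merge: [11] + [49] -> [11, 49]
    Split: [40, 10] -> [40] and [10]
    Merge: [40] + [10] -> [10, 40]
  Merge: [11, 49] + [10, 40] -> [10, 11, 40, 49]
  Split: [3, 5, 29, 14] -> [3, 5] and [29, 14]
    Split: [3, 5] -> [3] and [5]
    Merge: [3] + [5] -> [3, 5]
    Split: [29, 14] -> [29] and [14]
    Merge: [29] + [14] -> [14, 29]
  Merge: [3, 5] + [14, 29] -> [3, 5, 14, 29]
Merge: [10, 11, 40, 49] + [3, 5, 14, 29] -> [3, 5, 10, 11, 14, 29, 40, 49]

Final sorted array: [3, 5, 10, 11, 14, 29, 40, 49]

The merge sort proceeds by recursively splitting the array and merging sorted halves.
After all merges, the sorted array is [3, 5, 10, 11, 14, 29, 40, 49].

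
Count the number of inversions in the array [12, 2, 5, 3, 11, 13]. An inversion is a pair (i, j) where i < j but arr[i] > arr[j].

Finding inversions in [12, 2, 5, 3, 11, 13]:

(0, 1): arr[0]=12 > arr[1]=2
(0, 2): arr[0]=12 > arr[2]=5
(0, 3): arr[0]=12 > arr[3]=3
(0, 4): arr[0]=12 > arr[4]=11
(2, 3): arr[2]=5 > arr[3]=3

Total inversions: 5

The array has 5 inversion(s): (0,1), (0,2), (0,3), (0,4), (2,3). Each pair (i,j) satisfies i < j and arr[i] > arr[j].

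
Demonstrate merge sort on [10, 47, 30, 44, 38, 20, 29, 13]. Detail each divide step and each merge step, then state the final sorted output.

Merge sort trace:

Split: [10, 47, 30, 44, 38, 20, 29, 13] -> [10, 47, 30, 44] and [38, 20, 29, 13]
  Split: [10, 47, 30, 44] -> [10, 47] and [30, 44]
    Split: [10, 47] -> [10] and [47]
    Merge: [10] + [47] -> [10, 47]
    Split: [30, 44] -> [30] and [44]
    Merge: [30] + [44] -> [30, 44]
  Merge: [10, 47] + [30, 44] -> [10, 30, 44, 47]
  Split: [38, 20, 29, 13] -> [38, 20] and [29, 13]
    Split: [38, 20] -> [38] and [20]
    Merge: [38] + [20] -> [20, 38]
    Split: [29, 13] -> [29] and [13]
    Merge: [29] + [13] -> [13, 29]
  Merge: [20, 38] + [13, 29] -> [13, 20, 29, 38]
Merge: [10, 30, 44, 47] + [13, 20, 29, 38] -> [10, 13, 20, 29, 30, 38, 44, 47]

Final sorted array: [10, 13, 20, 29, 30, 38, 44, 47]

The merge sort proceeds by recursively splitting the array and merging sorted halves.
After all merges, the sorted array is [10, 13, 20, 29, 30, 38, 44, 47].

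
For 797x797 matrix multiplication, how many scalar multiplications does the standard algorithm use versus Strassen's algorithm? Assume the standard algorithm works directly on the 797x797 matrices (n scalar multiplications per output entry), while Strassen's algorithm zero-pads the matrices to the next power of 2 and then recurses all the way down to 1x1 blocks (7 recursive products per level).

Matrix multiplication for 797x797 matrices:

Strassen's algorithm requires power-of-2 dimensions. Pad 797x797 to 1024x1024 (next power of 2).

Standard algorithm: 797^3 = 506261573 multiplications
Strassen's algorithm: 7^(log2(1024)) = 7^10 = 282475249 multiplications
Savings: 506261573 - 282475249 = 223786324 multiplications

Standard: 506261573 multiplications (797^3). Strassen: 282475249 multiplications (7^10, after padding to 1024x1024). Strassen reduces 8 recursive multiplications to 7 at each level.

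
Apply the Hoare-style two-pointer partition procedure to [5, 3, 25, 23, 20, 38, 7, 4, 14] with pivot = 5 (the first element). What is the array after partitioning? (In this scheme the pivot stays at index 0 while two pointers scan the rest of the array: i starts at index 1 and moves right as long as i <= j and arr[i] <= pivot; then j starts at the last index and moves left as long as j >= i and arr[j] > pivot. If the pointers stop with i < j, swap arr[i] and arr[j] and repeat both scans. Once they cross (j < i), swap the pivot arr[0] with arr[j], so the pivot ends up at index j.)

Hoare-style two-pointer partition with pivot = 5:

Initial array: [5, 3, 25, 23, 20, 38, 7, 4, 14]

Pointers start at i = 1, j = 8.
i stops at index 2 (arr[2]=25 > 5), j stops at index 7 (arr[7]=4 <= 5): swap arr[2] and arr[7], array becomes [5, 3, 4, 23, 20, 38, 7, 25, 14]
i ends at 3, j ends at 2: the pointers have crossed (j < i), so scanning stops.

Swap pivot arr[0] with arr[2] to place pivot at position 2: [4, 3, 5, 23, 20, 38, 7, 25, 14]
Pivot position: 2

After partitioning with pivot 5, the array becomes [4, 3, 5, 23, 20, 38, 7, 25, 14]. The pivot is placed at index 2. All elements to the left of the pivot are <= 5, and all elements to the right are > 5.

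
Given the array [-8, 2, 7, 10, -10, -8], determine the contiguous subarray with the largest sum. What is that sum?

Using Kadane's algorithm on [-8, 2, 7, 10, -10, -8]:

Scanning through the array:
Position 1 (value 2): max_ending_here = 2, max_so_far = 2
Position 2 (value 7): max_ending_here = 9, max_so_far = 9
Position 3 (value 10): max_ending_here = 19, max_so_far = 19
Position 4 (value -10): max_ending_here = 9, max_so_far = 19
Position 5 (value -8): max_ending_here = 1, max_so_far = 19

Maximum subarray: [2, 7, 10]
Maximum sum: 19

The maximum subarray is [2, 7, 10] with sum 19. This subarray runs from index 1 to index 3.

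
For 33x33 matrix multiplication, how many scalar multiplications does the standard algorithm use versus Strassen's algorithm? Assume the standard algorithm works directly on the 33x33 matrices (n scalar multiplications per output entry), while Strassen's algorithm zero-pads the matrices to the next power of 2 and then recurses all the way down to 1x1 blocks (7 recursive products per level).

Matrix multiplication for 33x33 matrices:

Strassen's algorithm requires power-of-2 dimensions. Pad 33x33 to 64x64 (next power of 2).

Standard algorithm: 33^3 = 35937 multiplications
Strassen's algorithm: 7^(log2(64)) = 7^6 = 117649 multiplications
Difference: 35937 - 117649 = -81712 (Strassen uses MORE here due to padding overhead — for small or just-over-power-of-2 n, padding can outweigh the per-level savings)

Standard: 35937 multiplications (33^3). Strassen: 117649 multiplications (7^6, after padding to 64x64). Strassen reduces 8 recursive multiplications to 7 at each level.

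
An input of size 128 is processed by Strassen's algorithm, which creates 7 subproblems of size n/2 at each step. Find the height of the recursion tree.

For divide and conquer with division factor 2:

Problem sizes at each level:
Level 0: 128
Level 1: 64
Level 2: 32
Level 3: 16
Level 4: 8
Level 5: 4
Level 6: 2
Level 7: 1

The root is level 0 and the size-1 base case is level 7 (the tree spans levels 0 through 7, i.e. 8 levels counting the root), so the depth is the number of divisions: log_2(128) = 7

The recursion tree depth is log_2(128) = 7. At each level, the problem size is divided by 2, so it takes 7 divisions to reduce to a base case of size 1. The algorithm makes 7 recursive calls at each level.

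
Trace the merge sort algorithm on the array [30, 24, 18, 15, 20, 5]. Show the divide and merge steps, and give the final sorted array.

Merge sort trace:

Split: [30, 24, 18, 15, 20, 5] -> [30, 24, 18] and [15, 20, 5]
  Split: [30, 24, 18] -> [30] and [24, 18]
    Split: [24, 18] -> [24] and [18]
    Merge: [24] + [18] -> [18, 24]
  Merge: [30] + [18, 24] -> [18, 24, 30]
  Split: [15, 20, 5] -> [15] and [20, 5]
    Split: [20, 5] -> [20] and [5]
    Merge: [20] + [5] -> [5, 20]
  Merge: [15] + [5, 20] -> [5, 15, 20]
Merge: [18, 24, 30] + [5, 15, 20] -> [5, 15, 18, 20, 24, 30]

Final sorted array: [5, 15, 18, 20, 24, 30]

The merge sort proceeds by recursively splitting the array and merging sorted halves.
After all merges, the sorted array is [5, 15, 18, 20, 24, 30].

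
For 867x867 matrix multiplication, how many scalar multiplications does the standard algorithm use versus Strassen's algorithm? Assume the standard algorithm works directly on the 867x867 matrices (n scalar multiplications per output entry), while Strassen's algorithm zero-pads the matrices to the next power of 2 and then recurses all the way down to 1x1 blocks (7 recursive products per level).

Matrix multiplication for 867x867 matrices:

Strassen's algorithm requires power-of-2 dimensions. Pad 867x867 to 1024x1024 (next power of 2).

Standard algorithm: 867^3 = 651714363 multiplications
Strassen's algorithm: 7^(log2(1024)) = 7^10 = 282475249 multiplications
Savings: 651714363 - 282475249 = 369239114 multiplications

Standard: 651714363 multiplications (867^3). Strassen: 282475249 multiplications (7^10, after padding to 1024x1024). Strassen reduces 8 recursive multiplications to 7 at each level.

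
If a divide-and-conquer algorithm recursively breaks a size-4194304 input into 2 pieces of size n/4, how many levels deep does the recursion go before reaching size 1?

For divide and conquer with division factor 4:

Problem sizes at each level:
Level 0: 4194304
Level 1: 1048576
Level 2: 262144
Level 3: 65536
Level 4: 16384
Level 5: 4096
Level 6: 1024
Level 7: 256
Level 8: 64
Level 9: 16
Level 10: 4
Level 11: 1

The root is level 0 and the size-1 base case is level 11 (the tree spans levels 0 through 11, i.e. 12 levels counting the root), so the depth is the number of divisions: log_4(4194304) = 11

The recursion tree depth is log_4(4194304) = 11. At each level, the problem size is divided by 4, so it takes 11 divisions to reduce to a base case of size 1. The algorithm makes 2 recursive calls at each level.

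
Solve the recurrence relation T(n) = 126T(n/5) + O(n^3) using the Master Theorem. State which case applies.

Master Theorem for T(n) = 126T(n/5) + O(n^3):

a = 126, b = 5, c = 3
log_b(a) = log_5(126) = 3.0050

Case 1: c = 3 < log_5(126) = 3.0050
T(n) = O(n^(log_5 126))

For T(n) = 126T(n/5) + O(n^3): log_5(126) = 3.0050. This is Case 1 of the Master Theorem (c < log_b(a), work dominated by leaves), giving O(n^(log_5 126)).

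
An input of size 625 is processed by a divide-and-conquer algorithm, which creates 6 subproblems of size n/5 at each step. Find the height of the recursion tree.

For divide and conquer with division factor 5:

Problem sizes at each level:
Level 0: 625
Level 1: 125
Level 2: 25
Level 3: 5
Level 4: 1

The root is level 0 and the size-1 base case is level 4 (the tree spans levels 0 through 4, i.e. 5 levels counting the root), so the depth is the number of divisions: log_5(625) = 4

The recursion tree depth is log_5(625) = 4. At each level, the problem size is divided by 5, so it takes 4 divisions to reduce to a base case of size 1. The algorithm makes 6 recursive calls at each level.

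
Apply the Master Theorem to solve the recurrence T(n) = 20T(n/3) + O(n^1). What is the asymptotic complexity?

Master Theorem for T(n) = 20T(n/3) + O(n^1):

a = 20, b = 3, c = 1
log_b(a) = log_3(20) = 2.7268

Case 1: c = 1 < log_3(20) = 2.7268
T(n) = O(n^(log_3 20))

For T(n) = 20T(n/3) + O(n^1): log_3(20) = 2.7268. This is Case 1 of the Master Theorem (c < log_b(a), work dominated by leaves), giving O(n^(log_3 20)).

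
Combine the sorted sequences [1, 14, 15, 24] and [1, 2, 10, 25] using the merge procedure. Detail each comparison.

Merging process:

Compare 1 vs 1: take 1 from left. Merged: [1]
Compare 14 vs 1: take 1 from right. Merged: [1, 1]
Compare 14 vs 2: take 2 from right. Merged: [1, 1, 2]
Compare 14 vs 10: take 10 from right. Merged: [1, 1, 2, 10]
Compare 14 vs 25: take 14 from left. Merged: [1, 1, 2, 10, 14]
Compare 15 vs 25: take 15 from left. Merged: [1, 1, 2, 10, 14, 15]
Compare 24 vs 25: take 24 from left. Merged: [1, 1, 2, 10, 14, 15, 24]
Append remaining from right: [25]. Merged: [1, 1, 2, 10, 14, 15, 24, 25]

Final merged array: [1, 1, 2, 10, 14, 15, 24, 25]
Total comparisons: 7

The merged array is [1, 1, 2, 10, 14, 15, 24, 25], requiring 7 comparisons. The merge step runs in O(n) time where n is the total number of elements.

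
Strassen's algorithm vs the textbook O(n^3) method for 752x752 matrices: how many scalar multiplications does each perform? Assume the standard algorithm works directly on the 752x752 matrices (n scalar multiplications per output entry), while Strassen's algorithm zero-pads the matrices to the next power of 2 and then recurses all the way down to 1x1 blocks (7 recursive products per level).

Matrix multiplication for 752x752 matrices:

Strassen's algorithm requires power-of-2 dimensions. Pad 752x752 to 1024x1024 (next power of 2).

Standard algorithm: 752^3 = 425259008 multiplications
Strassen's algorithm: 7^(log2(1024)) = 7^10 = 282475249 multiplications
Savings: 425259008 - 282475249 = 142783759 multiplications

Standard: 425259008 multiplications (752^3). Strassen: 282475249 multiplications (7^10, after padding to 1024x1024). Strassen reduces 8 recursive multiplications to 7 at each level.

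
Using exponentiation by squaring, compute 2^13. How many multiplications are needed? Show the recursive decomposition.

Computing 2^13 by squaring (build up from 2^1; each line after the first costs one multiplication):

2^1 = 2
2^2 = (2^1)^2 = 2^2 = 4
2^3 = 2 * 2^2 = 2 * 4 = 8
2^6 = (2^3)^2 = 8^2 = 64
2^12 = (2^6)^2 = 64^2 = 4096
2^13 = 2 * 2^12 = 2 * 4096 = 8192

Result: 8192
Multiplications needed: 5 (5 lines after 2^1)

2^13 = 8192. Using exponentiation by squaring, this requires 5 multiplications. The key idea: if the exponent is even, square the half-power; if odd, multiply by the base once.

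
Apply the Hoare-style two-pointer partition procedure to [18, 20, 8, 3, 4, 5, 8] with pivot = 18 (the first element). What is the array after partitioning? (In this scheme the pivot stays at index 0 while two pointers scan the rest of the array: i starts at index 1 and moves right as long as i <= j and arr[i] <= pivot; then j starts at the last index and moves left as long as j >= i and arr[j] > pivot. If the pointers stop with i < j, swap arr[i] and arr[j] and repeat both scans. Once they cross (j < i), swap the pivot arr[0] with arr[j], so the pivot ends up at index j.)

Hoare-style two-pointer partition with pivot = 18:

Initial array: [18, 20, 8, 3, 4, 5, 8]

Pointers start at i = 1, j = 6.
i stops at index 1 (arr[1]=20 > 18), j stops at index 6 (arr[6]=8 <= 18): swap arr[1] and arr[6], array becomes [18, 8, 8, 3, 4, 5, 20]
i ends at 6, j ends at 5: the pointers have crossed (j < i), so scanning stops.

Swap pivot arr[0] with arr[5] to place pivot at position 5: [5, 8, 8, 3, 4, 18, 20]
Pivot position: 5

After partitioning with pivot 18, the array becomes [5, 8, 8, 3, 4, 18, 20]. The pivot is placed at index 5. All elements to the left of the pivot are <= 18, and all elements to the right are > 18.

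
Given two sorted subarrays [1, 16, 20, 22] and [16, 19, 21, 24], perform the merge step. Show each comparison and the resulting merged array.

Merging process:

Compare 1 vs 16: take 1 from left. Merged: [1]
Compare 16 vs 16: take 16 from left. Merged: [1, 16]
Compare 20 vs 16: take 16 from right. Merged: [1, 16, 16]
Compare 20 vs 19: take 19 from right. Merged: [1, 16, 16, 19]
Compare 20 vs 21: take 20 from left. Merged: [1, 16, 16, 19, 20]
Compare 22 vs 21: take 21 from right. Merged: [1, 16, 16, 19, 20, 21]
Compare 22 vs 24: take 22 from left. Merged: [1, 16, 16, 19, 20, 21, 22]
Append remaining from right: [24]. Merged: [1, 16, 16, 19, 20, 21, 22, 24]

Final merged array: [1, 16, 16, 19, 20, 21, 22, 24]
Total comparisons: 7

The merged array is [1, 16, 16, 19, 20, 21, 22, 24], requiring 7 comparisons. The merge step runs in O(n) time where n is the total number of elements.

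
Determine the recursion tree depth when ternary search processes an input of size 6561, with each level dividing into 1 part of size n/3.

For divide and conquer with division factor 3:

Problem sizes at each level:
Level 0: 6561
Level 1: 2187
Level 2: 729
Level 3: 243
Level 4: 81
Level 5: 27
Level 6: 9
Level 7: 3
Level 8: 1

The root is level 0 and the size-1 base case is level 8 (the tree spans levels 0 through 8, i.e. 9 levels counting the root), so the depth is the number of divisions: log_3(6561) = 8

The recursion tree depth is log_3(6561) = 8. At each level, the problem size is divided by 3, so it takes 8 divisions to reduce to a base case of size 1. The algorithm makes 1 recursive call at each level.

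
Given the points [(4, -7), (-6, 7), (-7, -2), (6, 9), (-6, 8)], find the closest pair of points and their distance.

Computing all pairwise distances among 5 points:

d((4, -7), (-6, 7)) = 17.2047
d((4, -7), (-7, -2)) = 12.083
d((4, -7), (6, 9)) = 16.1245
d((4, -7), (-6, 8)) = 18.0278
d((-6, 7), (-7, -2)) = 9.0554
d((-6, 7), (6, 9)) = 12.1655
d((-6, 7), (-6, 8)) = 1.0 <-- minimum
d((-7, -2), (6, 9)) = 17.0294
d((-7, -2), (-6, 8)) = 10.0499
d((6, 9), (-6, 8)) = 12.0416

Closest pair: (-6, 7) and (-6, 8) with distance 1.0

The closest pair is (-6, 7) and (-6, 8) with Euclidean distance 1.0. For 5 points, brute-force pairwise comparison is shown above. For large n, the divide-and-conquer algorithm (sort by x, recurse on halves, check the dividing strip) achieves O(n log n).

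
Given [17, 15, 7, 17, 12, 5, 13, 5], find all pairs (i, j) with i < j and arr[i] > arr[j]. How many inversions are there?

Finding inversions in [17, 15, 7, 17, 12, 5, 13, 5]:

(0, 1): arr[0]=17 > arr[1]=15
(0, 2): arr[0]=17 > arr[2]=7
(0, 4): arr[0]=17 > arr[4]=12
(0, 5): arr[0]=17 > arr[5]=5
(0, 6): arr[0]=17 > arr[6]=13
(0, 7): arr[0]=17 > arr[7]=5
(1, 2): arr[1]=15 > arr[2]=7
(1, 4): arr[1]=15 > arr[4]=12
(1, 5): arr[1]=15 > arr[5]=5
(1, 6): arr[1]=15 > arr[6]=13
(1, 7): arr[1]=15 > arr[7]=5
(2, 5): arr[2]=7 > arr[5]=5
(2, 7): arr[2]=7 > arr[7]=5
(3, 4): arr[3]=17 > arr[4]=12
(3, 5): arr[3]=17 > arr[5]=5
(3, 6): arr[3]=17 > arr[6]=13
(3, 7): arr[3]=17 > arr[7]=5
(4, 5): arr[4]=12 > arr[5]=5
(4, 7): arr[4]=12 > arr[7]=5
(6, 7): arr[6]=13 > arr[7]=5

Total inversions: 20

The array has 20 inversion(s): (0,1), (0,2), (0,4), (0,5), (0,6), (0,7), (1,2), (1,4), (1,5), (1,6), (1,7), (2,5), (2,7), (3,4), (3,5), (3,6), (3,7), (4,5), (4,7), (6,7). Each pair (i,j) satisfies i < j and arr[i] > arr[j].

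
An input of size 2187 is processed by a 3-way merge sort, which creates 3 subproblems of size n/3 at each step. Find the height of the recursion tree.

For divide and conquer with division factor 3:

Problem sizes at each level:
Level 0: 2187
Level 1: 729
Level 2: 243
Level 3: 81
Level 4: 27
Level 5: 9
Level 6: 3
Level 7: 1

The root is level 0 and the size-1 base case is level 7 (the tree spans levels 0 through 7, i.e. 8 levels counting the root), so the depth is the number of divisions: log_3(2187) = 7

The recursion tree depth is log_3(2187) = 7. At each level, the problem size is divided by 3, so it takes 7 divisions to reduce to a base case of size 1. The algorithm makes 3 recursive calls at each level.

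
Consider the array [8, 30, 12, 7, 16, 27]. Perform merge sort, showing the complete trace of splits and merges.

Merge sort trace:

Split: [8, 30, 12, 7, 16, 27] -> [8, 30, 12] and [7, 16, 27]
  Split: [8, 30, 12] -> [8] and [30, 12]
    Split: [30, 12] -> [30] and [12]
    Merge: [30] + [12] -> [12, 30]
  Merge: [8] + [12, 30] -> [8, 12, 30]
  Split: [7, 16, 27] -> [7] and [16, 27]
    Split: [16, 27] -> [16] and [27]
    Merge: [16] + [27] -> [16, 27]
  Merge: [7] + [16, 27] -> [7, 16, 27]
Merge: [8, 12, 30] + [7, 16, 27] -> [7, 8, 12, 16, 27, 30]

Final sorted array: [7, 8, 12, 16, 27, 30]

The merge sort proceeds by recursively splitting the array and merging sorted halves.
After all merges, the sorted array is [7, 8, 12, 16, 27, 30].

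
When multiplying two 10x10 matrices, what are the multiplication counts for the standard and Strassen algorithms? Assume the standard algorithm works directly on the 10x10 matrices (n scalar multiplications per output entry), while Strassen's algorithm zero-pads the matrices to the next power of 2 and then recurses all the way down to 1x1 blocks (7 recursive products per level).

Matrix multiplication for 10x10 matrices:

Strassen's algorithm requires power-of-2 dimensions. Pad 10x10 to 16x16 (next power of 2).

Standard algorithm: 10^3 = 1000 multiplications
Strassen's algorithm: 7^(log2(16)) = 7^4 = 2401 multiplications
Difference: 1000 - 2401 = -1401 (Strassen uses MORE here due to padding overhead — for small or just-over-power-of-2 n, padding can outweigh the per-level savings)

Standard: 1000 multiplications (10^3). Strassen: 2401 multiplications (7^4, after padding to 16x16). Strassen reduces 8 recursive multiplications to 7 at each level.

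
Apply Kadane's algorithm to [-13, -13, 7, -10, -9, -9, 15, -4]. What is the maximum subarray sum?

Using Kadane's algorithm on [-13, -13, 7, -10, -9, -9, 15, -4]:

Scanning through the array:
Position 1 (value -13): max_ending_here = -13, max_so_far = -13
Position 2 (value 7): max_ending_here = 7, max_so_far = 7
Position 3 (value -10): max_ending_here = -3, max_so_far = 7
Position 4 (value -9): max_ending_here = -9, max_so_far = 7
Position 5 (value -9): max_ending_here = -9, max_so_far = 7
Position 6 (value 15): max_ending_here = 15, max_so_far = 15
Position 7 (value -4): max_ending_here = 11, max_so_far = 15

Maximum subarray: [15]
Maximum sum: 15

The maximum subarray is [15] with sum 15. This subarray runs from index 6 to index 6.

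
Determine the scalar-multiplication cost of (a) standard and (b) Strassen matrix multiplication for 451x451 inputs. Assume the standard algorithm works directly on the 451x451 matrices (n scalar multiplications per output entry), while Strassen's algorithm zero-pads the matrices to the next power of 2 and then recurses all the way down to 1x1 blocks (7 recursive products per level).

Matrix multiplication for 451x451 matrices:

Strassen's algorithm requires power-of-2 dimensions. Pad 451x451 to 512x512 (next power of 2).

Standard algorithm: 451^3 = 91733851 multiplications
Strassen's algorithm: 7^(log2(512)) = 7^9 = 40353607 multiplications
Savings: 91733851 - 40353607 = 51380244 multiplications

Standard: 91733851 multiplications (451^3). Strassen: 40353607 multiplications (7^9, after padding to 512x512). Strassen reduces 8 recursive multiplications to 7 at each level.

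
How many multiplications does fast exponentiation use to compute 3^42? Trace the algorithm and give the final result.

Computing 3^42 by squaring (build up from 3^1; each line after the first costs one multiplication):

3^1 = 3
3^2 = (3^1)^2 = 3^2 = 9
3^4 = (3^2)^2 = 9^2 = 81
3^5 = 3 * 3^4 = 3 * 81 = 243
3^10 = (3^5)^2 = 243^2 = 59049
3^20 = (3^10)^2 = 59049^2 = 3486784401
3^21 = 3 * 3^20 = 3 * 3486784401 = 10460353203
3^42 = (3^21)^2 = 10460353203^2 = 109418989131512359209

Result: 109418989131512359209
Multiplications needed: 7 (7 lines after 3^1)

3^42 = 109418989131512359209. Using exponentiation by squaring, this requires 7 multiplications. The key idea: if the exponent is even, square the half-power; if odd, multiply by the base once.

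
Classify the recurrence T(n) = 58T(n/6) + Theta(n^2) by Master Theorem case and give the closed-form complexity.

Master Theorem for T(n) = 58T(n/6) + O(n^2):

a = 58, b = 6, c = 2
log_b(a) = log_6(58) = 2.2662

Case 1: c = 2 < log_6(58) = 2.2662
T(n) = O(n^(log_6 58))

For T(n) = 58T(n/6) + O(n^2): log_6(58) = 2.2662. This is Case 1 of the Master Theorem (c < log_b(a), work dominated by leaves), giving O(n^(log_6 58)).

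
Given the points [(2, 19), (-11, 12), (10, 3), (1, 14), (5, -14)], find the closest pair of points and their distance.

Computing all pairwise distances among 5 points:

d((2, 19), (-11, 12)) = 14.7648
d((2, 19), (10, 3)) = 17.8885
d((2, 19), (1, 14)) = 5.099 <-- minimum
d((2, 19), (5, -14)) = 33.1361
d((-11, 12), (10, 3)) = 22.8473
d((-11, 12), (1, 14)) = 12.1655
d((-11, 12), (5, -14)) = 30.5287
d((10, 3), (1, 14)) = 14.2127
d((10, 3), (5, -14)) = 17.72
d((1, 14), (5, -14)) = 28.2843

Closest pair: (2, 19) and (1, 14) with distance 5.099

The closest pair is (2, 19) and (1, 14) with Euclidean distance 5.099. For 5 points, brute-force pairwise comparison is shown above. For large n, the divide-and-conquer algorithm (sort by x, recurse on halves, check the dividing strip) achieves O(n log n).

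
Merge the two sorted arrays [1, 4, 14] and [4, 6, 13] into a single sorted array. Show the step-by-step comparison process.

Merging process:

Compare 1 vs 4: take 1 from left. Merged: [1]
Compare 4 vs 4: take 4 from left. Merged: [1, 4]
Compare 14 vs 4: take 4 from right. Merged: [1, 4, 4]
Compare 14 vs 6: take 6 from right. Merged: [1, 4, 4, 6]
Compare 14 vs 13: take 13 from right. Merged: [1, 4, 4, 6, 13]
Append remaining from left: [14]. Merged: [1, 4, 4, 6, 13, 14]

Final merged array: [1, 4, 4, 6, 13, 14]
Total comparisons: 5

The merged array is [1, 4, 4, 6, 13, 14], requiring 5 comparisons. The merge step runs in O(n) time where n is the total number of elements.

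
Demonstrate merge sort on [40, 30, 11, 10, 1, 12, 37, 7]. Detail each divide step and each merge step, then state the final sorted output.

Merge sort trace:

Split: [40, 30, 11, 10, 1, 12, 37, 7] -> [40, 30, 11, 10] and [1, 12, 37, 7]
  Split: [40, 30, 11, 10] -> [40, 30] and [11, 10]
    Split: [40, 30] -> [40] and [30]
    Merge: [40] + [30] -> [30, 40]
    Split: [11, 10] -> [11] and [10]
    Merge: [11] + [10] -> [10, 11]
  Merge: [30, 40] + [10, 11] -> [10, 11, 30, 40]
  Split: [1, 12, 37, 7] -> [1, 12] and [37, 7]
    Split: [1, 12] -> [1] and [12]
    Merge: [1] + [12] -> [1, 12]
    Split: [37, 7] -> [37] and [7]
    Merge: [37] + [7] -> [7, 37]
  Merge: [1, 12] + [7, 37] -> [1, 7, 12, 37]
Merge: [10, 11, 30, 40] + [1, 7, 12, 37] -> [1, 7, 10, 11, 12, 30, 37, 40]

Final sorted array: [1, 7, 10, 11, 12, 30, 37, 40]

The merge sort proceeds by recursively splitting the array and merging sorted halves.
After all merges, the sorted array is [1, 7, 10, 11, 12, 30, 37, 40].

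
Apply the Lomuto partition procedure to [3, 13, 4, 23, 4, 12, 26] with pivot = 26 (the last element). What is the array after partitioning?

Lomuto partition with pivot = 26:

Initial array: [3, 13, 4, 23, 4, 12, 26]

arr[0]=3 <= 26: swap with position 0, array becomes [3, 13, 4, 23, 4, 12, 26]
arr[1]=13 <= 26: swap with position 1, array becomes [3, 13, 4, 23, 4, 12, 26]
arr[2]=4 <= 26: swap with position 2, array becomes [3, 13, 4, 23, 4, 12, 26]
arr[3]=23 <= 26: swap with position 3, array becomes [3, 13, 4, 23, 4, 12, 26]
arr[4]=4 <= 26: swap with position 4, array becomes [3, 13, 4, 23, 4, 12, 26]
arr[5]=12 <= 26: swap with position 5, array becomes [3, 13, 4, 23, 4, 12, 26]

Place pivot at position 6: [3, 13, 4, 23, 4, 12, 26]
Pivot position: 6

After partitioning with pivot 26, the array becomes [3, 13, 4, 23, 4, 12, 26]. The pivot is placed at index 6. All elements to the left of the pivot are <= 26, and all elements to the right are > 26.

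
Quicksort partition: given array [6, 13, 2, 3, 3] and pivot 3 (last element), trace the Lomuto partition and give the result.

Lomuto partition with pivot = 3:

Initial array: [6, 13, 2, 3, 3]

arr[0]=6 > 3: no swap
arr[1]=13 > 3: no swap
arr[2]=2 <= 3: swap with position 0, array becomes [2, 13, 6, 3, 3]
arr[3]=3 <= 3: swap with position 1, array becomes [2, 3, 6, 13, 3]

Place pivot at position 2: [2, 3, 3, 13, 6]
Pivot position: 2

After partitioning with pivot 3, the array becomes [2, 3, 3, 13, 6]. The pivot is placed at index 2. All elements to the left of the pivot are <= 3, and all elements to the right are > 3.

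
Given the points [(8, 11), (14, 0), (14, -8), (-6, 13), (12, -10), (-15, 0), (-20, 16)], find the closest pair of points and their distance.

Computing all pairwise distances among 7 points:

d((8, 11), (14, 0)) = 12.53
d((8, 11), (14, -8)) = 19.9249
d((8, 11), (-6, 13)) = 14.1421
d((8, 11), (12, -10)) = 21.3776
d((8, 11), (-15, 0)) = 25.4951
d((8, 11), (-20, 16)) = 28.4429
d((14, 0), (14, -8)) = 8.0
d((14, 0), (-6, 13)) = 23.8537
d((14, 0), (12, -10)) = 10.198
d((14, 0), (-15, 0)) = 29.0
d((14, 0), (-20, 16)) = 37.5766
d((14, -8), (-6, 13)) = 29.0
d((14, -8), (12, -10)) = 2.8284 <-- minimum
d((14, -8), (-15, 0)) = 30.0832
d((14, -8), (-20, 16)) = 41.6173
d((-6, 13), (12, -10)) = 29.2062
d((-6, 13), (-15, 0)) = 15.8114
d((-6, 13), (-20, 16)) = 14.3178
d((12, -10), (-15, 0)) = 28.7924
d((12, -10), (-20, 16)) = 41.2311
d((-15, 0), (-20, 16)) = 16.7631

Closest pair: (14, -8) and (12, -10) with distance 2.8284

The closest pair is (14, -8) and (12, -10) with Euclidean distance 2.8284. For 7 points, brute-force pairwise comparison is shown above. For large n, the divide-and-conquer algorithm (sort by x, recurse on halves, check the dividing strip) achieves O(n log n).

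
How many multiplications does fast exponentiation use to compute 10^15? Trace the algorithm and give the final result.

Computing 10^15 by squaring (build up from 10^1; each line after the first costs one multiplication):

10^1 = 10
10^2 = (10^1)^2 = 10^2 = 100
10^3 = 10 * 10^2 = 10 * 100 = 1000
10^6 = (10^3)^2 = 1000^2 = 1000000
10^7 = 10 * 10^6 = 10 * 1000000 = 10000000
10^14 = (10^7)^2 = 10000000^2 = 100000000000000
10^15 = 10 * 10^14 = 10 * 100000000000000 = 1000000000000000

Result: 1000000000000000
Multiplications needed: 6 (6 lines after 10^1)

10^15 = 1000000000000000. Using exponentiation by squaring, this requires 6 multiplications. The key idea: if the exponent is even, square the half-power; if odd, multiply by the base once.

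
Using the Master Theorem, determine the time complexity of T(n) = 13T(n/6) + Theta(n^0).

Master Theorem for T(n) = 13T(n/6) + O(n^0):

a = 13, b = 6, c = 0
log_b(a) = log_6(13) = 1.4315

Case 1: c = 0 < log_6(13) = 1.4315
T(n) = O(n^(log_6 13))

For T(n) = 13T(n/6) + O(n^0): log_6(13) = 1.4315. This is Case 1 of the Master Theorem (c < log_b(a), work dominated by leaves), giving O(n^(log_6 13)).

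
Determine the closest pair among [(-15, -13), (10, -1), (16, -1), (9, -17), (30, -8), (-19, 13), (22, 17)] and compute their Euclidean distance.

Computing all pairwise distances among 7 points:

d((-15, -13), (10, -1)) = 27.7308
d((-15, -13), (16, -1)) = 33.2415
d((-15, -13), (9, -17)) = 24.3311
d((-15, -13), (30, -8)) = 45.2769
d((-15, -13), (-19, 13)) = 26.3059
d((-15, -13), (22, 17)) = 47.634
d((10, -1), (16, -1)) = 6.0 <-- minimum
d((10, -1), (9, -17)) = 16.0312
d((10, -1), (30, -8)) = 21.1896
d((10, -1), (-19, 13)) = 32.2025
d((10, -1), (22, 17)) = 21.6333
d((16, -1), (9, -17)) = 17.4642
d((16, -1), (30, -8)) = 15.6525
d((16, -1), (-19, 13)) = 37.6962
d((16, -1), (22, 17)) = 18.9737
d((9, -17), (30, -8)) = 22.8473
d((9, -17), (-19, 13)) = 41.0366
d((9, -17), (22, 17)) = 36.4005
d((30, -8), (-19, 13)) = 53.3104
d((30, -8), (22, 17)) = 26.2488
d((-19, 13), (22, 17)) = 41.1947

Closest pair: (10, -1) and (16, -1) with distance 6.0

The closest pair is (10, -1) and (16, -1) with Euclidean distance 6.0. For 7 points, brute-force pairwise comparison is shown above. For large n, the divide-and-conquer algorithm (sort by x, recurse on halves, check the dividing strip) achieves O(n log n).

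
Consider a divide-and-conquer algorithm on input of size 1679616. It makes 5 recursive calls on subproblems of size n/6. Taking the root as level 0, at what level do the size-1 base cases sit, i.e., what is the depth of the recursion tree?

For divide and conquer with division factor 6:

Problem sizes at each level:
Level 0: 1679616
Level 1: 279936
Level 2: 46656
Level 3: 7776
Level 4: 1296
Level 5: 216
Level 6: 36
Level 7: 6
Level 8: 1

The root is level 0 and the size-1 base case is level 8 (the tree spans levels 0 through 8, i.e. 9 levels counting the root), so the depth is the number of divisions: log_6(1679616) = 8

The recursion tree depth is log_6(1679616) = 8. At each level, the problem size is divided by 6, so it takes 8 divisions to reduce to a base case of size 1. The algorithm makes 5 recursive calls at each level.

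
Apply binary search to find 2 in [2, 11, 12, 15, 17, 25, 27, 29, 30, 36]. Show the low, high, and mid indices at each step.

Binary search for 2 in [2, 11, 12, 15, 17, 25, 27, 29, 30, 36]:

lo=0, hi=9, mid=4, arr[mid]=17 -> 17 > 2, search left half
lo=0, hi=3, mid=1, arr[mid]=11 -> 11 > 2, search left half
lo=0, hi=0, mid=0, arr[mid]=2 -> Found target at index 0!

Binary search finds 2 at index 0 after 3 comparisons. The search repeatedly halves the search space by comparing with the middle element.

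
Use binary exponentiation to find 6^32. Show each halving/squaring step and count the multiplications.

Computing 6^32 by squaring (build up from 6^1; each line after the first costs one multiplication):

6^1 = 6
6^2 = (6^1)^2 = 6^2 = 36
6^4 = (6^2)^2 = 36^2 = 1296
6^8 = (6^4)^2 = 1296^2 = 1679616
6^16 = (6^8)^2 = 1679616^2 = 2821109907456
6^32 = (6^16)^2 = 2821109907456^2 = 7958661109946400884391936

Result: 7958661109946400884391936
Multiplications needed: 5 (5 lines after 6^1)

6^32 = 7958661109946400884391936. Using exponentiation by squaring, this requires 5 multiplications. The key idea: if the exponent is even, square the half-power; if odd, multiply by the base once.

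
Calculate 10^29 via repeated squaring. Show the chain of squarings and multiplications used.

Computing 10^29 by squaring (build up from 10^1; each line after the first costs one multiplication):

10^1 = 10
10^2 = (10^1)^2 = 10^2 = 100
10^3 = 10 * 10^2 = 10 * 100 = 1000
10^6 = (10^3)^2 = 1000^2 = 1000000
10^7 = 10 * 10^6 = 10 * 1000000 = 10000000
10^14 = (10^7)^2 = 10000000^2 = 100000000000000
10^28 = (10^14)^2 = 100000000000000^2 = 10000000000000000000000000000
10^29 = 10 * 10^28 = 10 * 10000000000000000000000000000 = 100000000000000000000000000000

Result: 100000000000000000000000000000
Multiplications needed: 7 (7 lines after 10^1)

10^29 = 100000000000000000000000000000. Using exponentiation by squaring, this requires 7 multiplications. The key idea: if the exponent is even, square the half-power; if odd, multiply by the base once.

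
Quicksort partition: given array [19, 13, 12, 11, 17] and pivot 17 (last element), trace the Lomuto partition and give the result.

Lomuto partition with pivot = 17:

Initial array: [19, 13, 12, 11, 17]

arr[0]=19 > 17: no swap
arr[1]=13 <= 17: swap with position 0, array becomes [13, 19, 12, 11, 17]
arr[2]=12 <= 17: swap with position 1, array becomes [13, 12, 19, 11, 17]
arr[3]=11 <= 17: swap with position 2, array becomes [13, 12, 11, 19, 17]

Place pivot at position 3: [13, 12, 11, 17, 19]
Pivot position: 3

After partitioning with pivot 17, the array becomes [13, 12, 11, 17, 19]. The pivot is placed at index 3. All elements to the left of the pivot are <= 17, and all elements to the right are > 17.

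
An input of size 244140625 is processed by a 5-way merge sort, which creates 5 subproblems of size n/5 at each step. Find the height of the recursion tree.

For divide and conquer with division factor 5:

Problem sizes at each level:
Level 0: 244140625
Level 1: 48828125
Level 2: 9765625
Level 3: 1953125
Level 4: 390625
Level 5: 78125
Level 6: 15625
Level 7: 3125
Level 8: 625
Level 9: 125
Level 10: 25
Level 11: 5
Level 12: 1

The root is level 0 and the size-1 base case is level 12 (the tree spans levels 0 through 12, i.e. 13 levels counting the root), so the depth is the number of divisions: log_5(244140625) = 12

The recursion tree depth is log_5(244140625) = 12. At each level, the problem size is divided by 5, so it takes 12 divisions to reduce to a base case of size 1. The algorithm makes 5 recursive calls at each level.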